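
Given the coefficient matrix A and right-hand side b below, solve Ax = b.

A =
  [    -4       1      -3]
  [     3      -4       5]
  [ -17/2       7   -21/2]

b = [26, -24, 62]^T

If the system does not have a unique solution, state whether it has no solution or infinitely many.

infinitely many solutions

Row-reduce:
R1 ← R1 / (-4).
R2 ← R2 − 3·R1.
R3 ← R3 + 17/2·R1.
R2 ← R2 / (-13/4).
R1 ← R1 + 1/4·R2.
R3 ← R3 − 39/8·R2.
Rank is 2 with 3 unknowns, leaving x_3 free.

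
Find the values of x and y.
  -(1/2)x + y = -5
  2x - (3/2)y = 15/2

From equation 1: y = -5 + 1/2·x.
Substitute into equation 2 and solve: x = 0.
Then y = -5.

x = 0, y = -5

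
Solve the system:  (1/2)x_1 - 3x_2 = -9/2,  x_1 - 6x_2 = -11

no solution

Row-reduce:
R1 ← R1 / (1/2).
R2 ← R2 − 1·R1.
Row 2 reduces to 0 = -2, a contradiction. The system is inconsistent.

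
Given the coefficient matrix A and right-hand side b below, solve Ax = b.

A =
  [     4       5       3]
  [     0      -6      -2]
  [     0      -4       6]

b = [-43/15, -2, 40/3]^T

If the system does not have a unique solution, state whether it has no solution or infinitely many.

x_1 = -9/5, x_2 = -1/3, x_3 = 2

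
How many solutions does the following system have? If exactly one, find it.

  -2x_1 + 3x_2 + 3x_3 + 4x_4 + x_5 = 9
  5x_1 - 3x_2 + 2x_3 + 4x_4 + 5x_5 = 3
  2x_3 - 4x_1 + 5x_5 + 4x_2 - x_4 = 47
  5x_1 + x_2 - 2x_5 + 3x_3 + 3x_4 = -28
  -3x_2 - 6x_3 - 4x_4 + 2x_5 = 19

x_1 = -2, x_2 = 3, x_3 = -2, x_4 = -1, x_5 = 6

Row-reduce the augmented matrix:
R1 ← R1 / (-2).
R2 ← R2 − 5·R1.
R3 ← R3 + 4·R1.
R4 ← R4 − 5·R1.
R2 ← R2 / (9/2).
R1 ← R1 + 3/2·R2.
R3 ← R3 + 2·R2.
R4 ← R4 − 17/2·R2.
R5 ← R5 + 3·R2.
R3 ← R3 / (2/9).
R1 ← R1 − 5/3·R3.
R2 ← R2 − 19/9·R3.
R4 ← R4 + 67/9·R3.
R5 ← R5 − 1/3·R3.
R4 ← R4 / (-213/2).
R1 ← R1 − 47/2·R4.
R2 ← R2 − 59/2·R4.
R3 ← R3 + 25/2·R4.
R5 ← R5 − 19/2·R4.
R5 ← R5 / (3239/213).
R1 ← R1 + 362/213·R5.
R2 ← R2 + 749/213·R5.
R3 ← R3 − 1108/213·R5.
R4 ← R4 + 397/213·R5.
Reading off the reduced rows gives x_1 = -2, x_2 = 3, x_3 = -2, x_4 = -1, x_5 = 6.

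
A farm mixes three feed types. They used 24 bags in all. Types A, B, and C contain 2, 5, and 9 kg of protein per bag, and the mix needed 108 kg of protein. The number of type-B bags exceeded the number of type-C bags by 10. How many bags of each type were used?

Let a = type-A bags, b = type-B bags, c = type-C bags.
  a + b + c = 24
  2a + 5b + 9c = 108
  b - c = 10
Row-reduce the augmented matrix:
R2 ← R2 − 2·R1.
R2 ← R2 / (3).
R1 ← R1 − 1·R2.
R3 ← R3 − 1·R2.
R3 ← R3 / (-10/3).
R1 ← R1 + 4/3·R3.
R2 ← R2 − 7/3·R3.
Reading off the reduced rows gives a = 8, b = 13, c = 3.

type-A bags: 8, type-B bags: 13, type-C bags: 3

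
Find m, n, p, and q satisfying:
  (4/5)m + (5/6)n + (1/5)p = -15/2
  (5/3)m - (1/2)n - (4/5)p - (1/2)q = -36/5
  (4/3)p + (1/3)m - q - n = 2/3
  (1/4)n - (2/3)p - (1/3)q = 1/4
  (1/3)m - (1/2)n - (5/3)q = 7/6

Row-reduce the augmented matrix:
R1 ← R1 / (4/5).
R2 ← R2 − 5/3·R1.
R3 ← R3 − 1/3·R1.
R5 ← R5 − 1/3·R1.
R2 ← R2 / (-161/72).
R1 ← R1 − 25/24·R2.
R3 ← R3 + 97/72·R2.
R4 ← R4 − 1/4·R2.
R5 ← R5 + 61/72·R2.
R3 ← R3 / (4789/2415).
R1 ← R1 + 51/161·R3.
R2 ← R2 − 438/805·R3.
R4 ← R4 + 3877/4830·R3.
R5 ← R5 − 304/805·R3.
R4 ← R4 / (-38623/57468).
R1 ← R1 + 1650/4789·R4.
R2 ← R2 − 1989/4789·R4.
R3 ← R3 + 3375/9578·R4.
R5 ← R5 + 38623/28734·R4.
R5 reduces to 0 = 0, so the extra equation is consistent.
Reading off the reduced rows gives m = -6, n = -3, p = -1, q = -1.

m = -6, n = -3, p = -1, q = -1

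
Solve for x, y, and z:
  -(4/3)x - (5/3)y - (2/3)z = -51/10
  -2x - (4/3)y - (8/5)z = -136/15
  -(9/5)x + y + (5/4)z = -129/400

Row-reduce the augmented matrix:
R1 ← R1 / (-4/3).
R2 ← R2 + 2·R1.
R3 ← R3 + 9/5·R1.
R2 ← R2 / (7/6).
R1 ← R1 − 5/4·R2.
R3 ← R3 − 13/4·R2.
R3 ← R3 / (107/28).
R1 ← R1 − 8/7·R3.
R2 ← R2 + 18/35·R3.
Reading off the reduced rows gives x = 11/5, y = 1/5, z = 11/4.

x = 11/5, y = 1/5, z = 11/4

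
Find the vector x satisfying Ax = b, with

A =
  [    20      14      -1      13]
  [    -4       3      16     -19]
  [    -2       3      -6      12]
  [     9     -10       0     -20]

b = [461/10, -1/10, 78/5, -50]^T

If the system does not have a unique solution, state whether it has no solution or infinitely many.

x_1 = 0, x_2 = 2, x_3 = 7/5, x_4 = 3/2

Row-reduce the augmented matrix:
R1 ← R1 / (20).
R2 ← R2 + 4·R1.
R3 ← R3 + 2·R1.
R4 ← R4 − 9·R1.
R2 ← R2 / (29/5).
R1 ← R1 − 7/10·R2.
R3 ← R3 − 22/5·R2.
R4 ← R4 + 163/10·R2.
R3 ← R3 / (-1049/58).
R1 ← R1 + 227/116·R3.
R2 ← R2 − 79/29·R3.
R4 ← R4 − 5203/116·R3.
R4 ← R4 / (-16997/2098).
R1 ← R1 + 327/2098·R4.
R2 ← R2 − 1101/1049·R4.
R3 ← R3 + 1493/1049·R4.
Reading off the reduced rows gives x_1 = 0, x_2 = 2, x_3 = 7/5, x_4 = 3/2.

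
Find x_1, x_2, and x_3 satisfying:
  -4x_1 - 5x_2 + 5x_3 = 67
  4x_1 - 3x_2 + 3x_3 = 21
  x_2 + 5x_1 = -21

x_1 = -3, x_2 = -6, x_3 = 5

Row-reduce the augmented matrix:
R1 ← R1 / (-4).
R2 ← R2 − 4·R1.
R3 ← R3 − 5·R1.
R2 ← R2 / (-8).
R1 ← R1 − 5/4·R2.
R3 ← R3 + 21/4·R2.
R2 ← R2 + 1·R3.
Reading off the reduced rows gives x_1 = -3, x_2 = -6, x_3 = 5.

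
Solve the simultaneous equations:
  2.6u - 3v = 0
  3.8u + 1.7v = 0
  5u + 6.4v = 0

u = 0, v = 0

Row-reduce the augmented matrix:
R1 ← R1 / (13/5).
R2 ← R2 − 19/5·R1.
R3 ← R3 − 5·R1.
R2 ← R2 / (791/130).
R1 ← R1 + 15/13·R2.
R3 ← R3 − 791/65·R2.
R3 reduces to 0 = 0, so the extra equation is consistent.
Reading off the reduced rows gives u = 0, v = 0.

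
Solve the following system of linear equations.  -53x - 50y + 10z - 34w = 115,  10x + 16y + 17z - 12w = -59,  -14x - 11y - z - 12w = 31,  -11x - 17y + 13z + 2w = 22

infinitely many solutions

Row-reduce:
R1 ← R1 / (-53).
R2 ← R2 − 10·R1.
R3 ← R3 + 14·R1.
R4 ← R4 + 11·R1.
R2 ← R2 / (348/53).
R1 ← R1 − 50/53·R2.
R3 ← R3 − 117/53·R2.
R4 ← R4 + 351/53·R2.
R3 ← R3 / (-1159/116).
R1 ← R1 + 505/174·R3.
R2 ← R2 − 1001/348·R3.
R4 ← R4 − 3477/116·R3.
Rank is 3 with 4 unknowns, leaving w free.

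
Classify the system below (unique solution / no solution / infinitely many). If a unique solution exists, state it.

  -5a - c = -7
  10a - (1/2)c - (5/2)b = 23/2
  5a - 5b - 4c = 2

Row-reduce:
R1 ← R1 / (-5).
R2 ← R2 − 10·R1.
R3 ← R3 − 5·R1.
R2 ← R2 / (-5/2).
R3 ← R3 + 5·R2.
Rank is 2 with 3 unknowns, leaving c free.

infinitely many solutions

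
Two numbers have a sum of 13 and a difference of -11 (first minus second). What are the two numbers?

first number: 1, second number: 12

Let x = first number, y = second number.
  x + y = 13
  x - y = -11
From equation 1: x = 13 − y.
Substitute into equation 2 and solve: y = 12.
Then x = 1.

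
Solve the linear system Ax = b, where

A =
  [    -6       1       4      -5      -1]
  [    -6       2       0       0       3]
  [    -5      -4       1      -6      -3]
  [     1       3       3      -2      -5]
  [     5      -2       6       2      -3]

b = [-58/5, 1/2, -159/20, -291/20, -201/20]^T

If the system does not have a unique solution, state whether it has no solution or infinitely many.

Row-reduce the augmented matrix:
R1 ← R1 / (-6).
R2 ← R2 + 6·R1.
R3 ← R3 + 5·R1.
R4 ← R4 − 1·R1.
R5 ← R5 − 5·R1.
R1 ← R1 + 1/6·R2.
R3 ← R3 + 29/6·R2.
R4 ← R4 − 19/6·R2.
R5 ← R5 + 7/6·R2.
R3 ← R3 / (-65/3).
R1 ← R1 + 4/3·R3.
R2 ← R2 + 4·R3.
R4 ← R4 − 49/3·R3.
R5 ← R5 − 14/3·R3.
R4 ← R4 / (-119/65).
R1 ← R1 − 19/65·R4.
R2 ← R2 − 57/65·R4.
R3 ← R3 + 67/65·R4.
R5 ← R5 − 551/65·R4.
R5 ← R5 / (-4313/238).
R1 ← R1 + 239/238·R5.
R2 ← R2 + 180/119·R5.
R3 ← R3 − 467/238·R5.
R4 ← R4 − 318/119·R5.
Reading off the reduced rows gives x_1 = 3/4, x_2 = -1/2, x_3 = -7/5, x_4 = -1/5, x_5 = 2.

x_1 = 3/4, x_2 = -1/2, x_3 = -7/5, x_4 = -1/5, x_5 = 2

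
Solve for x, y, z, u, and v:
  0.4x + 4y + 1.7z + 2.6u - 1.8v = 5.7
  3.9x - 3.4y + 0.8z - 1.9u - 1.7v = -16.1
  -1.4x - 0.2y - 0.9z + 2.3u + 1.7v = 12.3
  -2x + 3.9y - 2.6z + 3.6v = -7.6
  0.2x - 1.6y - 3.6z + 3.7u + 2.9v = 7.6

Row-reduce the augmented matrix:
R1 ← R1 / (2/5).
R2 ← R2 − 39/10·R1.
R3 ← R3 + 7/5·R1.
R4 ← R4 + 2·R1.
R5 ← R5 − 1/5·R1.
R2 ← R2 / (-212/5).
R1 ← R1 − 10·R2.
R3 ← R3 − 69/5·R2.
R4 ← R4 − 239/10·R2.
R5 ← R5 + 18/5·R2.
R3 ← R3 / (-143/1696).
R1 ← R1 − 449/848·R3.
R2 ← R2 − 631/1696·R3.
R4 ← R4 + 10149/3392·R3.
R5 ← R5 + 13189/4240·R3.
R4 ← R4 / (-263611/2860).
R1 ← R1 − 11416/715·R4.
R2 ← R2 − 16889/1430·R4.
R3 ← R3 + 21462/715·R4.
R5 ← R5 + 57627/650·R4.
R5 ← R5 / (-16390589/6590275).
R1 ← R1 + 99436/1318055·R5.
R2 ← R2 − 5188/1318055·R5.
R3 ← R3 + 1740728/1318055·R5.
R4 ← R4 − 46597/263611·R5.
Reading off the reduced rows gives x = -5, y = -2, z = 1, u = 4, v = -2.

x = -5, y = -2, z = 1, u = 4, v = -2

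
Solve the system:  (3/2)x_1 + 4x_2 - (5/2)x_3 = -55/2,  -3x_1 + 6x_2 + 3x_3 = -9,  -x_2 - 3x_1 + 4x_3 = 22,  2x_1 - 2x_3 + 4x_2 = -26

no solution

Row-reduce:
R1 ← R1 / (3/2).
R2 ← R2 + 3·R1.
R3 ← R3 + 3·R1.
R4 ← R4 − 2·R1.
R2 ← R2 / (14).
R1 ← R1 − 8/3·R2.
R3 ← R3 − 7·R2.
R4 ← R4 + 4/3·R2.
Swap R3 and R4.
R3 ← R3 / (8/7).
R1 ← R1 + 9/7·R3.
R2 ← R2 + 1/7·R3.
Row 4 reduces to 0 = -1, a contradiction. The system is inconsistent.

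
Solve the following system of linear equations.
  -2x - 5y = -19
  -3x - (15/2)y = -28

Row-reduce:
R1 ← R1 / (-2).
R2 ← R2 + 3·R1.
Row 2 reduces to 0 = 1/2, a contradiction. The system is inconsistent.

no solution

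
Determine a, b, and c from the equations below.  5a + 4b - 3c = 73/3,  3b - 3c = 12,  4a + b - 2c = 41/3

Row-reduce the augmented matrix:
R1 ← R1 / (5).
R3 ← R3 − 4·R1.
R2 ← R2 / (3).
R1 ← R1 − 4/5·R2.
R3 ← R3 + 11/5·R2.
R3 ← R3 / (-9/5).
R1 ← R1 − 1/5·R3.
R2 ← R2 + 1·R3.
Reading off the reduced rows gives a = 2, b = 7/3, c = -5/3.

a = 2, b = 7/3, c = -5/3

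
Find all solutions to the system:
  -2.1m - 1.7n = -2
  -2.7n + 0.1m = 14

Row-reduce the augmented matrix:
R1 ← R1 / (-21/10).
R2 ← R2 − 1/10·R1.
R2 ← R2 / (-292/105).
R1 ← R1 − 17/21·R2.
Reading off the reduced rows gives m = 5, n = -5.

m = 5, n = -5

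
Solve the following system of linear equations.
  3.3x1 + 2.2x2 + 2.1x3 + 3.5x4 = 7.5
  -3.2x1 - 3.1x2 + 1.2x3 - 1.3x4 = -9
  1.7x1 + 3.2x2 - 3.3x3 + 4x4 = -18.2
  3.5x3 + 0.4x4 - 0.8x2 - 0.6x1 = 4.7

Row-reduce the augmented matrix:
R1 ← R1 / (33/10).
R2 ← R2 + 16/5·R1.
R3 ← R3 − 17/10·R1.
R4 ← R4 + 3/5·R1.
R2 ← R2 / (-29/30).
R1 ← R1 − 2/3·R2.
R3 ← R3 − 31/15·R2.
R4 ← R4 + 2/5·R2.
R3 ← R3 / (4047/1595).
R1 ← R1 − 915/319·R3.
R2 ← R2 + 1068/319·R3.
R4 ← R4 − 8111/3190·R3.
R4 ← R4 / (-527549/80940).
R1 ← R1 + 13597/2698·R4.
R2 ← R2 − 8957/1349·R4.
R3 ← R3 − 21289/8094·R4.
Reading off the reduced rows gives x1 = 5, x2 = 1, x3 = 3, x4 = -5.

x1 = 5, x2 = 1, x3 = 3, x4 = -5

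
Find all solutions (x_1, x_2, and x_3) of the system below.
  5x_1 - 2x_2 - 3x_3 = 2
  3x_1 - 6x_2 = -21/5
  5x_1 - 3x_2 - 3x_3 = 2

Row-reduce the augmented matrix:
R1 ← R1 / (5).
R2 ← R2 − 3·R1.
R3 ← R3 − 5·R1.
R2 ← R2 / (-24/5).
R1 ← R1 + 2/5·R2.
R3 ← R3 + 1·R2.
R3 ← R3 / (-3/8).
R1 ← R1 + 3/4·R3.
R2 ← R2 + 3/8·R3.
Reading off the reduced rows gives x_1 = -7/5, x_2 = 0, x_3 = -3.

x_1 = -7/5, x_2 = 0, x_3 = -3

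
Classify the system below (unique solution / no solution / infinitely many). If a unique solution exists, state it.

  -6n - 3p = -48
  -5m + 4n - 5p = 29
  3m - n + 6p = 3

m = -5, n = 6, p = 4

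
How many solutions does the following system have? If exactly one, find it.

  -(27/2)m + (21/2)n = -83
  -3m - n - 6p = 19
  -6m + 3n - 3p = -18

Row-reduce:
R1 ← R1 / (-27/2).
R2 ← R2 + 3·R1.
R3 ← R3 + 6·R1.
R2 ← R2 / (-10/3).
R1 ← R1 + 7/9·R2.
R3 ← R3 + 5/3·R2.
Row 3 reduces to 0 = 1/6, a contradiction. The system is inconsistent.

no solution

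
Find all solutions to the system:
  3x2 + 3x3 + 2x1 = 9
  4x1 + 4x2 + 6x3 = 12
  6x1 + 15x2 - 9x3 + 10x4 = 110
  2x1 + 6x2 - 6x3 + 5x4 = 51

Row-reduce:
R1 ← R1 / (2).
R2 ← R2 − 4·R1.
R3 ← R3 − 6·R1.
R4 ← R4 − 2·R1.
R2 ← R2 / (-2).
R1 ← R1 − 3/2·R2.
R3 ← R3 − 6·R2.
R4 ← R4 − 3·R2.
R3 ← R3 / (-18).
R1 ← R1 − 3/2·R3.
R4 ← R4 + 9·R3.
Row 4 reduces to 0 = 1/2, a contradiction. The system is inconsistent.

no solution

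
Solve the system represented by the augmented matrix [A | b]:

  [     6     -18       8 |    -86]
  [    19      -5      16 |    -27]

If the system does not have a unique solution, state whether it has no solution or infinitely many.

infinitely many solutions

Row-reduce:
R1 ← R1 / (6).
R2 ← R2 − 19·R1.
R2 ← R2 / (52).
R1 ← R1 + 3·R2.
Rank is 2 with 3 unknowns, leaving x_3 free.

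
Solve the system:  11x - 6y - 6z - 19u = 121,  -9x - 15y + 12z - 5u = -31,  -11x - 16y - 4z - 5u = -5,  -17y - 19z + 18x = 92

x = 3, y = 0, z = -2, u = -4

Row-reduce the augmented matrix:
R1 ← R1 / (11).
R2 ← R2 + 9·R1.
R3 ← R3 + 11·R1.
R4 ← R4 − 18·R1.
R2 ← R2 / (-219/11).
R1 ← R1 + 6/11·R2.
R3 ← R3 + 22·R2.
R4 ← R4 + 79/11·R2.
R3 ← R3 / (-1302/73).
R1 ← R1 + 54/73·R3.
R2 ← R2 + 26/73·R3.
R4 ← R4 + 857/73·R3.
R4 ← R4 / (76862/1953).
R1 ← R1 + 241/217·R4.
R2 ← R2 − 2066/1953·R4.
R3 ← R3 − 142/1953·R4.
Reading off the reduced rows gives x = 3, y = 0, z = -2, u = -4.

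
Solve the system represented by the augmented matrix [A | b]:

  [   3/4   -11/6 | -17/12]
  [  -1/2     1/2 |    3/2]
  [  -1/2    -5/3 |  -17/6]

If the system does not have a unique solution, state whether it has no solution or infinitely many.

Row-reduce:
R1 ← R1 / (3/4).
R2 ← R2 + 1/2·R1.
R3 ← R3 + 1/2·R1.
R2 ← R2 / (-13/18).
R1 ← R1 + 22/9·R2.
R3 ← R3 + 26/9·R2.
Row 3 reduces to 0 = -6, a contradiction. The system is inconsistent.

no solution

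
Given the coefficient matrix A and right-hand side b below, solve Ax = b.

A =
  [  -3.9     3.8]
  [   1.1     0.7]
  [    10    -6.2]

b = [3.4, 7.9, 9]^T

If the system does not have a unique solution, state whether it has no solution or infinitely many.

x_1 = 4, x_2 = 5

Row-reduce the augmented matrix:
R1 ← R1 / (-39/10).
R2 ← R2 − 11/10·R1.
R3 ← R3 − 10·R1.
R2 ← R2 / (691/390).
R1 ← R1 + 38/39·R2.
R3 ← R3 − 691/195·R2.
R3 reduces to 0 = 0, so the extra equation is consistent.
Reading off the reduced rows gives x_1 = 4, x_2 = 5.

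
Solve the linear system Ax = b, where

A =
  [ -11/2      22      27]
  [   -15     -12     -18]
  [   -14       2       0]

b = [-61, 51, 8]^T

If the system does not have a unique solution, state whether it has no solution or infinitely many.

no solution

Row-reduce:
R1 ← R1 / (-11/2).
R2 ← R2 + 15·R1.
R3 ← R3 + 14·R1.
R2 ← R2 / (-72).
R1 ← R1 + 4·R2.
R3 ← R3 + 54·R2.
Row 3 reduces to 0 = 1/4, a contradiction. The system is inconsistent.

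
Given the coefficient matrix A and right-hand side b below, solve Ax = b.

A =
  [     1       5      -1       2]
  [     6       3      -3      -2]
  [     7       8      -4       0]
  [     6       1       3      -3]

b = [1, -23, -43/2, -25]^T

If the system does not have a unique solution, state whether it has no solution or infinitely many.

Row-reduce:
R2 ← R2 − 6·R1.
R3 ← R3 − 7·R1.
R4 ← R4 − 6·R1.
R2 ← R2 / (-27).
R1 ← R1 − 5·R2.
R3 ← R3 + 27·R2.
R4 ← R4 + 29·R2.
Swap R3 and R4.
R3 ← R3 / (52/9).
R1 ← R1 + 4/9·R3.
R2 ← R2 + 1/9·R3.
Row 4 reduces to 0 = 1/2, a contradiction. The system is inconsistent.

no solution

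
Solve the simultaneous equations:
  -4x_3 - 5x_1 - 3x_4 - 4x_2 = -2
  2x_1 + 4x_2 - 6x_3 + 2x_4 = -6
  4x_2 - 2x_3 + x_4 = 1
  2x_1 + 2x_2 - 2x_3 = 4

Row-reduce the augmented matrix:
R1 ← R1 / (-5).
R2 ← R2 − 2·R1.
R4 ← R4 − 2·R1.
R2 ← R2 / (12/5).
R1 ← R1 − 4/5·R2.
R3 ← R3 − 4·R2.
R4 ← R4 − 2/5·R2.
R3 ← R3 / (32/3).
R1 ← R1 − 10/3·R3.
R2 ← R2 + 19/6·R3.
R4 ← R4 + 7/3·R3.
R4 ← R4 / (-45/32).
R1 ← R1 − 7/16·R4.
R2 ← R2 − 15/64·R4.
R3 ← R3 + 1/32·R4.
Reading off the reduced rows gives x_1 = 1, x_2 = 2, x_3 = 1, x_4 = -5.

x_1 = 1, x_2 = 2, x_3 = 1, x_4 = -5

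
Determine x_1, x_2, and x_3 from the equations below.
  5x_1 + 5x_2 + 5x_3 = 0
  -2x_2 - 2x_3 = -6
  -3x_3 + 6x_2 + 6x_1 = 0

x_1 = -3, x_2 = 3, x_3 = 0

Row-reduce the augmented matrix:
R1 ← R1 / (5).
R3 ← R3 − 6·R1.
R2 ← R2 / (-2).
R1 ← R1 − 1·R2.
R3 ← R3 / (-9).
R2 ← R2 − 1·R3.
Reading off the reduced rows gives x_1 = -3, x_2 = 3, x_3 = 0.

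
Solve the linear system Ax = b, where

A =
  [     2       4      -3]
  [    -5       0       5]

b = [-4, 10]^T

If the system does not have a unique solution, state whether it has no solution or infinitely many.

Row-reduce:
R1 ← R1 / (2).
R2 ← R2 + 5·R1.
R2 ← R2 / (10).
R1 ← R1 − 2·R2.
Rank is 2 with 3 unknowns, leaving x_3 free.

infinitely many solutions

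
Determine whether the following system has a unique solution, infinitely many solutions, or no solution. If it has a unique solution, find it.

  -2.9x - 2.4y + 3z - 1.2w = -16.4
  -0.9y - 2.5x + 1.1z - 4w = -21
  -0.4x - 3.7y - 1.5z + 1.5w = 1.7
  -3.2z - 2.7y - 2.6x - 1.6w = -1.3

x = -2, y = 3, z = -3, w = 5

Row-reduce the augmented matrix:
R1 ← R1 / (-29/10).
R2 ← R2 + 5/2·R1.
R3 ← R3 + 2/5·R1.
R4 ← R4 + 13/5·R1.
R2 ← R2 / (339/290).
R1 ← R1 − 24/29·R2.
R3 ← R3 + 977/290·R2.
R4 ← R4 + 159/290·R2.
R3 ← R3 / (-10504/1695).
R1 ← R1 − 2/113·R3.
R2 ← R2 + 431/339·R3.
R4 ← R4 + 7443/1130·R3.
R4 ← R4 / (1134173/210080).
R1 ← R1 − 26193/10504·R4.
R2 ← R2 + 23637/21008·R4.
R3 ← R3 − 23327/21008·R4.
Reading off the reduced rows gives x = -2, y = 3, z = -3, w = 5.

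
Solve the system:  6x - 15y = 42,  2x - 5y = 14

infinitely many solutions

Row-reduce:
R1 ← R1 / (6).
R2 ← R2 − 2·R1.
Rank is 1 with 2 unknowns, leaving y free.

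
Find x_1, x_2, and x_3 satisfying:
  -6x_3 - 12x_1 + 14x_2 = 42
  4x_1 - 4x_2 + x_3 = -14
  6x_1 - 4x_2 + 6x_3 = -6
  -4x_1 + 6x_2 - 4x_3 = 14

x_1 = -1, x_2 = 3, x_3 = 2

Row-reduce the augmented matrix:
R1 ← R1 / (-12).
R2 ← R2 − 4·R1.
R3 ← R3 − 6·R1.
R4 ← R4 + 4·R1.
R2 ← R2 / (2/3).
R1 ← R1 + 7/6·R2.
R3 ← R3 − 3·R2.
R4 ← R4 − 4/3·R2.
R3 ← R3 / (15/2).
R1 ← R1 + 5/4·R3.
R2 ← R2 + 3/2·R3.
R4 reduces to 0 = 0, so the extra equation is consistent.
Reading off the reduced rows gives x_1 = -1, x_2 = 3, x_3 = 2.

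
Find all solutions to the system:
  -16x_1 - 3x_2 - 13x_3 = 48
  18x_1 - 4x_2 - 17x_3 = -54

Row-reduce:
R1 ← R1 / (-16).
R2 ← R2 − 18·R1.
R2 ← R2 / (-59/8).
R1 ← R1 − 3/16·R2.
Rank is 2 with 3 unknowns, leaving x_3 free.

infinitely many solutions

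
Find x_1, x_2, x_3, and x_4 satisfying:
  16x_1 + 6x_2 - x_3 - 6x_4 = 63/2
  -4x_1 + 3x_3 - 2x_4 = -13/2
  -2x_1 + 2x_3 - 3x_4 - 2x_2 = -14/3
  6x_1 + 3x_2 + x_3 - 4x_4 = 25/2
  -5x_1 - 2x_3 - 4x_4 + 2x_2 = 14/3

Row-reduce the augmented matrix:
R1 ← R1 / (16).
R2 ← R2 + 4·R1.
R3 ← R3 + 2·R1.
R4 ← R4 − 6·R1.
R5 ← R5 + 5·R1.
R2 ← R2 / (3/2).
R1 ← R1 − 3/8·R2.
R3 ← R3 + 5/4·R2.
R4 ← R4 − 3/4·R2.
R5 ← R5 − 31/8·R2.
R3 ← R3 / (25/6).
R1 ← R1 + 3/4·R3.
R2 ← R2 − 11/6·R3.
R5 ← R5 + 113/12·R3.
Swap R4 and R5.
R4 ← R4 / (-119/10).
R1 ← R1 + 7/10·R4.
R2 ← R2 − 3/5·R4.
R3 ← R3 + 8/5·R4.
R5 reduces to 0 = 0, so the extra equation is consistent.
Reading off the reduced rows gives x_1 = 1, x_2 = 4/3, x_3 = -3/2, x_4 = -1.

x_1 = 1, x_2 = 4/3, x_3 = -3/2, x_4 = -1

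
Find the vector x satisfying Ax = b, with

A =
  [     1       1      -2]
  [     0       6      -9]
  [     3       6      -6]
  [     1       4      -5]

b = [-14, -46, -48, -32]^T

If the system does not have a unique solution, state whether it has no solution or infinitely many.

no solution

Row-reduce:
R3 ← R3 − 3·R1.
R4 ← R4 − 1·R1.
R2 ← R2 / (6).
R1 ← R1 − 1·R2.
R3 ← R3 − 3·R2.
R4 ← R4 − 3·R2.
R3 ← R3 / (9/2).
R1 ← R1 + 1/2·R3.
R2 ← R2 + 3/2·R3.
R4 ← R4 − 3/2·R3.
Row 4 reduces to 0 = -2/3, a contradiction. The system is inconsistent.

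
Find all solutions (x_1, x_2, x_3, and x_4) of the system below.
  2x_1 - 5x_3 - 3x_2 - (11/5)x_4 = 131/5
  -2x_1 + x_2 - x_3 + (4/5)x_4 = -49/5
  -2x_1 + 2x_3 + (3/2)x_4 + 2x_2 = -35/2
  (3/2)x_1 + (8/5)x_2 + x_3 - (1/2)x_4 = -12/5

no solution

Row-reduce:
R1 ← R1 / (2).
R2 ← R2 + 2·R1.
R3 ← R3 + 2·R1.
R4 ← R4 − 3/2·R1.
R2 ← R2 / (-2).
R1 ← R1 + 3/2·R2.
R3 ← R3 + 1·R2.
R4 ← R4 − 77/20·R2.
Swap R3 and R4.
R3 ← R3 / (-34/5).
R1 ← R1 − 2·R3.
R2 ← R2 − 3·R3.
Row 4 reduces to 0 = 1/2, a contradiction. The system is inconsistent.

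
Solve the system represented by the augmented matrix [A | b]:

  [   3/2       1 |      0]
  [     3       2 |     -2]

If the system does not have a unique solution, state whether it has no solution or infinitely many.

Row-reduce:
R1 ← R1 / (3/2).
R2 ← R2 − 3·R1.
Row 2 reduces to 0 = -2, a contradiction. The system is inconsistent.

no solution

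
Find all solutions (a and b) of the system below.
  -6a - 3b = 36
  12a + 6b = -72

Row-reduce:
R1 ← R1 / (-6).
R2 ← R2 − 12·R1.
Rank is 1 with 2 unknowns, leaving b free.

infinitely many solutions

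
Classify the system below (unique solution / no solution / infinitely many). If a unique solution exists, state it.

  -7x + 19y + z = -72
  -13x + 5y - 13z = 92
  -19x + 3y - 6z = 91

x = -4, y = -5, z = -5

Row-reduce the augmented matrix:
R1 ← R1 / (-7).
R2 ← R2 + 13·R1.
R3 ← R3 + 19·R1.
R2 ← R2 / (-212/7).
R1 ← R1 + 19/7·R2.
R3 ← R3 + 340/7·R2.
R3 ← R3 / (801/53).
R1 ← R1 − 63/53·R3.
R2 ← R2 − 26/53·R3.
Reading off the reduced rows gives x = -4, y = -5, z = -5.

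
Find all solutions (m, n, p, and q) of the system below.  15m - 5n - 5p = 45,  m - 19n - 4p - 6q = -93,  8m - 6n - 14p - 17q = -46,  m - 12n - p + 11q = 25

m = 3, n = 4, p = -4, q = 6

Row-reduce the augmented matrix:
R1 ← R1 / (15).
R2 ← R2 − 1·R1.
R3 ← R3 − 8·R1.
R4 ← R4 − 1·R1.
R2 ← R2 / (-56/3).
R1 ← R1 + 1/3·R2.
R3 ← R3 + 10/3·R2.
R4 ← R4 + 35/3·R2.
R3 ← R3 / (-299/28).
R1 ← R1 + 15/56·R3.
R2 ← R2 − 11/56·R3.
R4 ← R4 − 13/8·R3.
R4 ← R4 / (567/46).
R1 ← R1 − 303/598·R4.
R2 ← R2 − 17/598·R4.
R3 ← R3 − 446/299·R4.
Reading off the reduced rows gives m = 3, n = 4, p = -4, q = 6.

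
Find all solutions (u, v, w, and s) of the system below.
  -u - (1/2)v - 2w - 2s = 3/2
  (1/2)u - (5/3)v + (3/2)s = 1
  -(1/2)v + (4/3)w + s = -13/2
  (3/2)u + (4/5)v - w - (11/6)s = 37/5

Row-reduce the augmented matrix:
R1 ← R1 / (-1).
R2 ← R2 − 1/2·R1.
R4 ← R4 − 3/2·R1.
R2 ← R2 / (-23/12).
R1 ← R1 − 1/2·R2.
R3 ← R3 + 1/2·R2.
R4 ← R4 − 1/20·R2.
R3 ← R3 / (110/69).
R1 ← R1 − 40/23·R3.
R2 ← R2 − 12/23·R3.
R4 ← R4 + 463/115·R3.
R4 ← R4 / (-433/165).
R1 ← R1 − 13/11·R4.
R2 ← R2 + 6/11·R4.
R3 ← R3 − 6/11·R4.
Reading off the reduced rows gives u = 3, v = 3, w = -6, s = 3.

u = 3, v = 3, w = -6, s = 3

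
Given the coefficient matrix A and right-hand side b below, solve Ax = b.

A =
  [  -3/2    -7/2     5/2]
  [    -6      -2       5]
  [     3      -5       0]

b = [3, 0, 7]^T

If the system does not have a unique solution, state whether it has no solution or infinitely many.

Row-reduce:
R1 ← R1 / (-3/2).
R2 ← R2 + 6·R1.
R3 ← R3 − 3·R1.
R2 ← R2 / (12).
R1 ← R1 − 7/3·R2.
R3 ← R3 + 12·R2.
Row 3 reduces to 0 = 1, a contradiction. The system is inconsistent.

no solution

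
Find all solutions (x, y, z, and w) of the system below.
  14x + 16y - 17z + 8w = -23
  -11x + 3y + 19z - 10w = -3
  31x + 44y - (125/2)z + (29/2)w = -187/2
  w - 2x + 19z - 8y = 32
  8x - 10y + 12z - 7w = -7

no solution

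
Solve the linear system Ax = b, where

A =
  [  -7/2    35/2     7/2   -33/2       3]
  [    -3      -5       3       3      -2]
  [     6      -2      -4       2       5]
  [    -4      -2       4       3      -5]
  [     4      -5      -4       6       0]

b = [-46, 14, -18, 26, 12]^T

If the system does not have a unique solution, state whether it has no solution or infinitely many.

Row-reduce:
R1 ← R1 / (-7/2).
R2 ← R2 + 3·R1.
R3 ← R3 − 6·R1.
R4 ← R4 + 4·R1.
R5 ← R5 − 4·R1.
R2 ← R2 / (-20).
R1 ← R1 + 5·R2.
R3 ← R3 − 28·R2.
R4 ← R4 + 22·R2.
R5 ← R5 − 15·R2.
R3 ← R3 / (2).
R1 ← R1 + 1·R3.
R4 ← R4 / (3).
R1 ← R1 + 5/7·R4.
R2 ← R2 + 6/7·R4.
R3 ← R3 + 8/7·R4.
Row 5 reduces to 0 = -1/2, a contradiction. The system is inconsistent.

no solution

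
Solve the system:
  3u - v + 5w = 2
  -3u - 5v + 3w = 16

infinitely many solutions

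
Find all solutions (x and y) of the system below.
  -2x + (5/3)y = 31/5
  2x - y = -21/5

x = -3/5, y = 3

From equation 2: y = 21/5 + 2·x.
Substitute into equation 1 and solve: x = -3/5.
Then y = 3.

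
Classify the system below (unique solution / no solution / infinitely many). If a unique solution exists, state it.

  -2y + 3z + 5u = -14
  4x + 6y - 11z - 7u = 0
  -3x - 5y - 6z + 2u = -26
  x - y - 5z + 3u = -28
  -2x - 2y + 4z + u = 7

Row-reduce the augmented matrix:
Swap R1 and R2.
R1 ← R1 / (4).
R3 ← R3 + 3·R1.
R4 ← R4 − 1·R1.
R5 ← R5 + 2·R1.
R2 ← R2 / (-2).
R1 ← R1 − 3/2·R2.
R3 ← R3 + 1/2·R2.
R4 ← R4 + 5/2·R2.
R5 ← R5 − 1·R2.
R3 ← R3 / (-15).
R1 ← R1 + 1/2·R3.
R2 ← R2 + 3/2·R3.
R4 ← R4 + 6·R3.
R4 ← R4 / (3/10).
R1 ← R1 − 43/20·R4.
R2 ← R2 + 41/20·R4.
R3 ← R3 − 3/10·R4.
R5 reduces to 0 = 0, so the extra equation is consistent.
Reading off the reduced rows gives x = 1, y = -1, z = 3, u = -5.

x = 1, y = -1, z = 3, u = -5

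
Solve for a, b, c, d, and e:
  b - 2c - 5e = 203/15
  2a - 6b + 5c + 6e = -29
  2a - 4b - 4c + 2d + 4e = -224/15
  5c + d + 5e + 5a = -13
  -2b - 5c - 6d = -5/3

Row-reduce the augmented matrix:
Swap R1 and R2.
R1 ← R1 / (2).
R3 ← R3 − 2·R1.
R4 ← R4 − 5·R1.
R1 ← R1 + 3·R2.
R3 ← R3 − 2·R2.
R4 ← R4 − 15·R2.
R5 ← R5 + 2·R2.
R3 ← R3 / (-5).
R1 ← R1 + 7/2·R3.
R2 ← R2 + 2·R3.
R4 ← R4 − 45/2·R3.
R5 ← R5 + 9·R3.
R4 ← R4 / (10).
R1 ← R1 + 7/5·R4.
R2 ← R2 + 4/5·R4.
R3 ← R3 + 2/5·R4.
R5 ← R5 + 48/5·R4.
R5 ← R5 / (1814/25).
R1 ← R1 + 173/50·R5.
R2 ← R2 + 3/25·R5.
R3 ← R3 − 61/25·R5.
R4 ← R4 − 101/10·R5.
Reading off the reduced rows gives a = 0, b = 7/3, c = -3/5, d = 0, e = -2.

a = 0, b = 7/3, c = -3/5, d = 0, e = -2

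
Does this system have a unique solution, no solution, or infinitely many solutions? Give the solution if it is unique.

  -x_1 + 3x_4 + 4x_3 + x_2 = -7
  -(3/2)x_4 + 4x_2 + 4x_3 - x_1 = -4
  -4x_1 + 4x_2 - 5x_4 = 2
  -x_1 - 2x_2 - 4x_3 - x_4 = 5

infinitely many solutions

Row-reduce:
R1 ← R1 / (-1).
R2 ← R2 + 1·R1.
R3 ← R3 + 4·R1.
R4 ← R4 + 1·R1.
R2 ← R2 / (3).
R1 ← R1 + 1·R2.
R4 ← R4 + 3·R2.
R3 ← R3 / (-16).
R1 ← R1 + 4·R3.
R4 ← R4 + 8·R3.
Rank is 3 with 4 unknowns, leaving x_4 free.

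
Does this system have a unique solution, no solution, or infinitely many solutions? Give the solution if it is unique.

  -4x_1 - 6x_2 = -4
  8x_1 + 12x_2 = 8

Row-reduce:
R1 ← R1 / (-4).
R2 ← R2 − 8·R1.
Rank is 1 with 2 unknowns, leaving x_2 free.

infinitely many solutions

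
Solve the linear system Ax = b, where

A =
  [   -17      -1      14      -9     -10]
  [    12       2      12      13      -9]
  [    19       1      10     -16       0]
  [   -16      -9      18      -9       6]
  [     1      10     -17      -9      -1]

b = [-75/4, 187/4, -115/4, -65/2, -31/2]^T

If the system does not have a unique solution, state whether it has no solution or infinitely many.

Row-reduce the augmented matrix:
R1 ← R1 / (-17).
R2 ← R2 − 12·R1.
R3 ← R3 − 19·R1.
R4 ← R4 + 16·R1.
R5 ← R5 − 1·R1.
R2 ← R2 / (22/17).
R1 ← R1 − 1/17·R2.
R3 ← R3 + 2/17·R2.
R4 ← R4 + 137/17·R2.
R5 ← R5 − 169/17·R2.
R3 ← R3 / (304/11).
R1 ← R1 + 20/11·R3.
R2 ← R2 − 186/11·R3.
R4 ← R4 − 1552/11·R3.
R5 ← R5 + 2027/11·R3.
R4 ← R4 / (6491/38).
R1 ← R1 + 55/38·R4.
R2 ← R2 − 787/38·R4.
R3 ← R3 + 35/38·R4.
R5 ← R5 + 4376/19·R4.
R5 ← R5 / (1084613/103856).
R1 ← R1 − 8223/25964·R5.
R2 ← R2 + 116483/51928·R5.
R3 ← R3 + 58731/103856·R5.
R4 ← R4 + 763/6491·R5.
Reading off the reduced rows gives x_1 = 1/4, x_2 = 3/2, x_3 = 1/2, x_4 = 5/2, x_5 = -1/4.

x_1 = 1/4, x_2 = 3/2, x_3 = 1/2, x_4 = 5/2, x_5 = -1/4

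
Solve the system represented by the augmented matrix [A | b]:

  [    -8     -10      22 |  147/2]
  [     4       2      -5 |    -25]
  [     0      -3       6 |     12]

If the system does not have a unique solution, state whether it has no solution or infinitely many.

Row-reduce:
R1 ← R1 / (-8).
R2 ← R2 − 4·R1.
R2 ← R2 / (-3).
R1 ← R1 − 5/4·R2.
R3 ← R3 + 3·R2.
Row 3 reduces to 0 = 1/4, a contradiction. The system is inconsistent.

no solution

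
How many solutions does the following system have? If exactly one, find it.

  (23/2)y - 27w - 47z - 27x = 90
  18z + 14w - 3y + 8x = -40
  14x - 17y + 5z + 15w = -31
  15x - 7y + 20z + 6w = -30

infinitely many solutions

Row-reduce:
R1 ← R1 / (-27).
R2 ← R2 − 8·R1.
R3 ← R3 − 14·R1.
R4 ← R4 − 15·R1.
R2 ← R2 / (11/27).
R1 ← R1 + 23/54·R2.
R3 ← R3 + 298/27·R2.
R4 ← R4 + 11/18·R2.
R3 ← R3 / (91).
R1 ← R1 − 6·R3.
R2 ← R2 − 10·R3.
Rank is 3 with 4 unknowns, leaving w free.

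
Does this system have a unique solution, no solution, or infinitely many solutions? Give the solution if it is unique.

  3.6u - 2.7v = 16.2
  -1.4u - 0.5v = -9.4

Row-reduce the augmented matrix:
R1 ← R1 / (18/5).
R2 ← R2 + 7/5·R1.
R2 ← R2 / (-31/20).
R1 ← R1 + 3/4·R2.
Reading off the reduced rows gives u = 6, v = 2.

u = 6, v = 2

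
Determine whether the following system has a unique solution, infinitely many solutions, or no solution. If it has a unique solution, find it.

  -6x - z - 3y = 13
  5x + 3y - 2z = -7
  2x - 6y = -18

x = -3, y = 2, z = -1

Row-reduce the augmented matrix:
R1 ← R1 / (-6).
R2 ← R2 − 5·R1.
R3 ← R3 − 2·R1.
R2 ← R2 / (1/2).
R1 ← R1 − 1/2·R2.
R3 ← R3 + 7·R2.
R3 ← R3 / (-40).
R1 ← R1 − 3·R3.
R2 ← R2 + 17/3·R3.
Reading off the reduced rows gives x = -3, y = 2, z = -1.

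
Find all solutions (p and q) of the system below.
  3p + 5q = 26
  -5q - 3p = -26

infinitely many solutions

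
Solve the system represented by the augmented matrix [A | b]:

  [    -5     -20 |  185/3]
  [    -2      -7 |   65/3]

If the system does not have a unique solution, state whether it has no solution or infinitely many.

Row-reduce the augmented matrix:
R1 ← R1 / (-5).
R2 ← R2 + 2·R1.
R1 ← R1 − 4·R2.
Reading off the reduced rows gives x_1 = -1/3, x_2 = -3.

x_1 = -1/3, x_2 = -3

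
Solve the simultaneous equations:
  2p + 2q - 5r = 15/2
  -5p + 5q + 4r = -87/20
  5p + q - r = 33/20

p = 0, q = 1/4, r = -7/5

Row-reduce the augmented matrix:
R1 ← R1 / (2).
R2 ← R2 + 5·R1.
R3 ← R3 − 5·R1.
R2 ← R2 / (10).
R1 ← R1 − 1·R2.
R3 ← R3 + 4·R2.
R3 ← R3 / (81/10).
R1 ← R1 + 33/20·R3.
R2 ← R2 + 17/20·R3.
Reading off the reduced rows gives p = 0, q = 1/4, r = -7/5.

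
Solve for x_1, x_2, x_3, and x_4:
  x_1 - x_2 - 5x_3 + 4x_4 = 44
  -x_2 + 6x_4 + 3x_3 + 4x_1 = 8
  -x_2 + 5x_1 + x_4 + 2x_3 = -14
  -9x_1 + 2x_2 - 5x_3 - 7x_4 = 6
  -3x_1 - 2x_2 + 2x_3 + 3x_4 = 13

Row-reduce the augmented matrix:
R2 ← R2 − 4·R1.
R3 ← R3 − 5·R1.
R4 ← R4 + 9·R1.
R5 ← R5 + 3·R1.
R2 ← R2 / (3).
R1 ← R1 + 1·R2.
R3 ← R3 − 4·R2.
R4 ← R4 + 7·R2.
R5 ← R5 + 5·R2.
R3 ← R3 / (-11/3).
R1 ← R1 − 8/3·R3.
R2 ← R2 − 23/3·R3.
R4 ← R4 − 11/3·R3.
R5 ← R5 − 76/3·R3.
Swap R4 and R5.
R4 ← R4 / (-449/11).
R1 ← R1 + 38/11·R4.
R2 ← R2 + 167/11·R4.
R3 ← R3 − 17/11·R4.
R5 reduces to 0 = 0, so the extra equation is consistent.
Reading off the reduced rows gives x_1 = -2, x_2 = -1, x_3 = -5, x_4 = 5.

x_1 = -2, x_2 = -1, x_3 = -5, x_4 = 5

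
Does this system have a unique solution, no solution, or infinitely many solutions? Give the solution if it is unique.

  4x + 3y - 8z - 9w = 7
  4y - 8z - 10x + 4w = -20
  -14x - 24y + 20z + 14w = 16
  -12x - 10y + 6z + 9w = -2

infinitely many solutions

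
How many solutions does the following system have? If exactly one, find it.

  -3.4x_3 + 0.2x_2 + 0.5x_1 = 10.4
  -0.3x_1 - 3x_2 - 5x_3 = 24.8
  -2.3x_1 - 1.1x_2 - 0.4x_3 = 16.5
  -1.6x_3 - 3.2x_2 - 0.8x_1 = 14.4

x_1 = -6, x_2 = -1, x_3 = -4

Row-reduce the augmented matrix:
R1 ← R1 / (1/2).
R2 ← R2 + 3/10·R1.
R3 ← R3 + 23/10·R1.
R4 ← R4 + 4/5·R1.
R2 ← R2 / (-72/25).
R1 ← R1 − 2/5·R2.
R3 ← R3 + 9/50·R2.
R4 ← R4 + 72/25·R2.
R3 ← R3 / (-78/5).
R1 ← R1 + 70/9·R3.
R2 ← R2 − 22/9·R3.
R4 reduces to 0 = 0, so the extra equation is consistent.
Reading off the reduced rows gives x_1 = -6, x_2 = -1, x_3 = -4.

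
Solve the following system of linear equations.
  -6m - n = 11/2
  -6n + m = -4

m = -1, n = 1/2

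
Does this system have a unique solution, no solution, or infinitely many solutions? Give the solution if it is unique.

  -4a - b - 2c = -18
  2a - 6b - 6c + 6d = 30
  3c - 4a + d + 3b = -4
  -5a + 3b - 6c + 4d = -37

a = 3, b = -4, c = 5, d = 5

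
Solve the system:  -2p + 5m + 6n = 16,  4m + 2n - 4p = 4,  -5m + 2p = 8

m = -2, n = 4, p = -1

Row-reduce the augmented matrix:
R1 ← R1 / (5).
R2 ← R2 − 4·R1.
R3 ← R3 + 5·R1.
R2 ← R2 / (-14/5).
R1 ← R1 − 6/5·R2.
R3 ← R3 − 6·R2.
R3 ← R3 / (-36/7).
R1 ← R1 + 10/7·R3.
R2 ← R2 − 6/7·R3.
Reading off the reduced rows gives m = -2, n = 4, p = -1.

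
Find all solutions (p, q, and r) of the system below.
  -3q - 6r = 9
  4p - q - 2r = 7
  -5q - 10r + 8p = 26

Row-reduce:
Swap R1 and R2.
R1 ← R1 / (4).
R3 ← R3 − 8·R1.
R2 ← R2 / (-3).
R1 ← R1 + 1/4·R2.
R3 ← R3 + 3·R2.
Row 3 reduces to 0 = 3, a contradiction. The system is inconsistent.

no solution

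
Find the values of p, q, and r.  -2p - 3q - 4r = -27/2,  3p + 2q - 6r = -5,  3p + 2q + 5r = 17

p = 2, q = 1/2, r = 2

Row-reduce the augmented matrix:
R1 ← R1 / (-2).
R2 ← R2 − 3·R1.
R3 ← R3 − 3·R1.
R2 ← R2 / (-5/2).
R1 ← R1 − 3/2·R2.
R3 ← R3 + 5/2·R2.
R3 ← R3 / (11).
R1 ← R1 + 26/5·R3.
R2 ← R2 − 24/5·R3.
Reading off the reduced rows gives p = 2, q = 1/2, r = 2.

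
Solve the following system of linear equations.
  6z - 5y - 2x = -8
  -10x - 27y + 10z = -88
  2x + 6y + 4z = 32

Row-reduce:
R1 ← R1 / (-2).
R2 ← R2 + 10·R1.
R3 ← R3 − 2·R1.
R2 ← R2 / (-2).
R1 ← R1 − 5/2·R2.
R3 ← R3 − 1·R2.
Rank is 2 with 3 unknowns, leaving z free.

infinitely many solutions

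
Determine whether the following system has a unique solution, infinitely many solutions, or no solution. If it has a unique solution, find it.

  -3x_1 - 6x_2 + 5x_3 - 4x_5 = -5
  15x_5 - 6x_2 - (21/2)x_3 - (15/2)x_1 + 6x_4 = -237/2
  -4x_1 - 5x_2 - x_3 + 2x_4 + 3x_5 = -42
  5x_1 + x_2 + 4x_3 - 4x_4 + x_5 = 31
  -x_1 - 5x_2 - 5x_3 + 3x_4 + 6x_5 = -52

infinitely many solutions

Row-reduce:
R1 ← R1 / (-3).
R2 ← R2 + 15/2·R1.
R3 ← R3 + 4·R1.
R4 ← R4 − 5·R1.
R5 ← R5 + 1·R1.
R2 ← R2 / (9).
R1 ← R1 − 2·R2.
R3 ← R3 − 3·R2.
R4 ← R4 + 9·R2.
R5 ← R5 + 3·R2.
Swap R3 and R4.
R3 ← R3 / (-32/3).
R1 ← R1 − 31/9·R3.
R2 ← R2 + 23/9·R3.
R5 ← R5 + 43/3·R3.
Swap R4 and R5.
R4 ← R4 / (37/16).
R1 ← R1 + 11/16·R4.
R2 ← R2 − 3/16·R4.
R3 ← R3 + 3/16·R4.
Rank is 4 with 5 unknowns, leaving x_5 free.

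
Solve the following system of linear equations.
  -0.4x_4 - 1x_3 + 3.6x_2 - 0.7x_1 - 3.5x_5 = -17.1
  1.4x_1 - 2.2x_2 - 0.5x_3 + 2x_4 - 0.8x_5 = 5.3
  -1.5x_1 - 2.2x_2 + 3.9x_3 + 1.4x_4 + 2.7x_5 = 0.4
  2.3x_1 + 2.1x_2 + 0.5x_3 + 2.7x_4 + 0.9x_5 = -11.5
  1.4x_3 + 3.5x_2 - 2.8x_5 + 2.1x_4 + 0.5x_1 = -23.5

x_1 = 2, x_2 = -4, x_3 = -1, x_4 = -3, x_5 = 1

Row-reduce the augmented matrix:
R1 ← R1 / (-7/10).
R2 ← R2 − 7/5·R1.
R3 ← R3 + 3/2·R1.
R4 ← R4 − 23/10·R1.
R5 ← R5 − 1/2·R1.
R2 ← R2 / (5).
R1 ← R1 + 36/7·R2.
R3 ← R3 + 347/35·R2.
R4 ← R4 − 195/14·R2.
R5 ← R5 − 85/14·R2.
R3 ← R3 / (38/35).
R1 ← R1 + 8/7·R3.
R2 ← R2 + 1/2·R3.
R4 ← R4 − 117/28·R3.
R5 ← R5 − 521/140·R3.
R4 ← R4 / (-75247/3800).
R1 ← R1 − 3176/475·R4.
R2 ← R2 − 4513/1900·R4.
R3 ← R3 − 4057/950·R4.
R5 ← R5 + 295171/19000·R4.
R5 ← R5 / (-9066243/3762350).
R1 ← R1 − 765707/376235·R5.
R2 ← R2 + 82456/376235·R5.
R3 ← R3 − 722602/376235·R5.
R4 ← R4 + 119308/75247·R5.
Reading off the reduced rows gives x_1 = 2, x_2 = -4, x_3 = -1, x_4 = -3, x_5 = 1.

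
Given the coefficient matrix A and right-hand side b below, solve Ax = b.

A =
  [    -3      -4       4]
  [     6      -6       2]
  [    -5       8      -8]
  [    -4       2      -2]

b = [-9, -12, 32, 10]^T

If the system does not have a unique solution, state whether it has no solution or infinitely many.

Row-reduce:
R1 ← R1 / (-3).
R2 ← R2 − 6·R1.
R3 ← R3 + 5·R1.
R4 ← R4 + 4·R1.
R2 ← R2 / (-14).
R1 ← R1 − 4/3·R2.
R3 ← R3 − 44/3·R2.
R4 ← R4 − 22/3·R2.
R3 ← R3 / (-88/21).
R1 ← R1 + 8/21·R3.
R2 ← R2 + 5/7·R3.
R4 ← R4 + 44/21·R3.
Row 4 reduces to 0 = -3/2, a contradiction. The system is inconsistent.

no solution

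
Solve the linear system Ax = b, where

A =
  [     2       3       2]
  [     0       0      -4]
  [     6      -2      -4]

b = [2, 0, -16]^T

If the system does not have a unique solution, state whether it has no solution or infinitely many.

x_1 = -2, x_2 = 2, x_3 = 0

Row-reduce the augmented matrix:
R1 ← R1 / (2).
R3 ← R3 − 6·R1.
Swap R2 and R3.
R2 ← R2 / (-11).
R1 ← R1 − 3/2·R2.
R3 ← R3 / (-4).
R1 ← R1 + 4/11·R3.
R2 ← R2 − 10/11·R3.
Reading off the reduced rows gives x_1 = -2, x_2 = 2, x_3 = 0.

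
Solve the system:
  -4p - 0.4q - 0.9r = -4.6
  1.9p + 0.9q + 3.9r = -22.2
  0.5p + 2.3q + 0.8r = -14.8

Row-reduce the augmented matrix:
R1 ← R1 / (-4).
R2 ← R2 − 19/10·R1.
R3 ← R3 − 1/2·R1.
R2 ← R2 / (71/100).
R1 ← R1 − 1/10·R2.
R3 ← R3 − 9/4·R2.
R3 ← R3 / (-1465/142).
R1 ← R1 + 75/284·R3.
R2 ← R2 − 1389/284·R3.
Reading off the reduced rows gives p = 3, q = -5, r = -6.

p = 3, q = -5, r = -6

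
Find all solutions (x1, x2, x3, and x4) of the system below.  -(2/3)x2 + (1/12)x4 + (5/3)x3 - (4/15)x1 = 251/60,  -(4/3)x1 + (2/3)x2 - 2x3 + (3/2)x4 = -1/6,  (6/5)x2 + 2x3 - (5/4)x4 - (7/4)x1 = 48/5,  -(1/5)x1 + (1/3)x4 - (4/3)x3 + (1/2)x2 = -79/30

Row-reduce:
R1 ← R1 / (-4/15).
R2 ← R2 + 4/3·R1.
R3 ← R3 + 7/4·R1.
R4 ← R4 + 1/5·R1.
R2 ← R2 / (4).
R1 ← R1 − 5/2·R2.
R3 ← R3 − 223/40·R2.
R4 ← R4 − 1·R2.
R3 ← R3 / (2623/480).
R1 ← R1 − 5/24·R3.
R2 ← R2 + 31/12·R3.
Row 4 reduces to 0 = -1/2, a contradiction. The system is inconsistent.

no solution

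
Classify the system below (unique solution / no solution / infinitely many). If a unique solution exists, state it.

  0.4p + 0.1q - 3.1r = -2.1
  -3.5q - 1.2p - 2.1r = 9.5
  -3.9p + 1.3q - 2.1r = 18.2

p = -5, q = -1, r = 0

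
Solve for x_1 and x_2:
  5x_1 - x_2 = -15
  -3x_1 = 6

x_1 = -2, x_2 = 5

Row-reduce the augmented matrix:
R1 ← R1 / (5).
R2 ← R2 + 3·R1.
R2 ← R2 / (-3/5).
R1 ← R1 + 1/5·R2.
Reading off the reduced rows gives x_1 = -2, x_2 = 5.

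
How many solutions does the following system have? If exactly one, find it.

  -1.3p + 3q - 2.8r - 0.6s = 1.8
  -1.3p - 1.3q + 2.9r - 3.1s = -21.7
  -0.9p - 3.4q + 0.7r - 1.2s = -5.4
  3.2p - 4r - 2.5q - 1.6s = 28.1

p = 4, q = -1, r = -4, s = 2

Row-reduce the augmented matrix:
R1 ← R1 / (-13/10).
R2 ← R2 + 13/10·R1.
R3 ← R3 + 9/10·R1.
R4 ← R4 − 16/5·R1.
R2 ← R2 / (-43/10).
R1 ← R1 + 30/13·R2.
R3 ← R3 + 356/65·R2.
R4 ← R4 − 127/26·R2.
R3 ← R3 / (-5167/1118).
R1 ← R1 + 506/559·R3.
R2 ← R2 + 57/43·R3.
R4 ← R4 + 24693/5590·R3.
R4 ← R4 / (-2121153/258350).
R1 ← R1 − 34444/25835·R4.
R2 ← R2 + 2761/25835·R4.
R3 ← R3 + 13414/25835·R4.
Reading off the reduced rows gives p = 4, q = -1, r = -4, s = 2.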